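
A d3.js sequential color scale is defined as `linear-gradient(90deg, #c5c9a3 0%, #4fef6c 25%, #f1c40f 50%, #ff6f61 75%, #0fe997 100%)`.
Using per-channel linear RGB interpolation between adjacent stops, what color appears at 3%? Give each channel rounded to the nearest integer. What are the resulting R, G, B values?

(183, 206, 156)

3% lies between the 0% and 25% stops, so the local fraction is t = (3 − 0)/(25 − 0) = 3/25 ≈ 0.12.
#c5c9a3 → (197, 201, 163); #4fef6c → (79, 239, 108).
R = 197 + 0.12 × (79 − 197) = 182.84 → 183
G = 201 + 0.12 × (239 − 201) = 205.56 → 206
B = 163 + 0.12 × (108 − 163) = 156.4 → 156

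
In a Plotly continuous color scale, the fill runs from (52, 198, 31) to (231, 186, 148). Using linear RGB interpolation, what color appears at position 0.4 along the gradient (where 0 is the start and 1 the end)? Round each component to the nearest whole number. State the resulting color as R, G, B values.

(124, 193, 78)

R = 52 + 0.4 × (231 − 52) = 52 + 0.4 × 179 = 123.6 → 124
G = 198 + 0.4 × (186 − 198) = 198 + 0.4 × -12 = 193.2 → 193
B = 31 + 0.4 × (148 − 31) = 31 + 0.4 × 117 = 77.8 → 78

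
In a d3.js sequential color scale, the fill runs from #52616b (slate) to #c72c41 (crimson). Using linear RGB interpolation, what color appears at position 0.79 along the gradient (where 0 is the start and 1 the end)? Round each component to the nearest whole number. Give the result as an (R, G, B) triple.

#52616b → (82, 97, 107); #c72c41 → (199, 44, 65).
R = 82 + 0.79 × (199 − 82) = 82 + 0.79 × 117 = 174.43 → 174
G = 97 + 0.79 × (44 − 97) = 97 + 0.79 × -53 = 55.13 → 55
B = 107 + 0.79 × (65 − 107) = 107 + 0.79 × -42 = 73.82 → 74
So the blended color is (174, 55, 74), about #ae374a.

(174, 55, 74)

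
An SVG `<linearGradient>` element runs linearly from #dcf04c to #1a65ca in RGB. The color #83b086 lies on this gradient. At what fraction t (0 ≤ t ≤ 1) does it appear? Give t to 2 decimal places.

Invert the lerp on the R channel (largest span, 194): t = (131 − 220) / (26 − 220) = -89/-194 = 0.45876.
Check on G: (176 − 240)/(101 − 240) = 0.4604 ✓

0.46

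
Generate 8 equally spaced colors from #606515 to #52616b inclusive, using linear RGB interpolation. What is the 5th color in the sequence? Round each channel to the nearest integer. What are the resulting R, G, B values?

(88, 99, 70)

With 8 swatches and endpoints inclusive, swatch 5 sits at t = (5 − 1)/(8 − 1) = 4/7 ≈ 0.5714.
#606515 → (96, 101, 21); #52616b → (82, 97, 107).
R = 96 + 0.5714 × (82 − 96) = 88 → 88
G = 101 + 0.5714 × (97 − 101) = 98.714 → 99
B = 21 + 0.5714 × (107 − 21) = 70.14 → 70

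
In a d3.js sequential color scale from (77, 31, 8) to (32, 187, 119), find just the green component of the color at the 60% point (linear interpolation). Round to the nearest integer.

G = 31 + 0.6 × (187 − 31) = 124.6 → 125

125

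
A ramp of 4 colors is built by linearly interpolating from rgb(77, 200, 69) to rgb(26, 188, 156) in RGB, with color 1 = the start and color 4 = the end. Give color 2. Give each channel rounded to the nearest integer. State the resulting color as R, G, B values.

With 4 swatches and endpoints inclusive, swatch 2 sits at t = (2 − 1)/(4 − 1) = 1/3 ≈ 0.3333.
R = 77 + 0.3333 × (26 − 77) = 60.002 → 60
G = 200 + 0.3333 × (188 − 200) = 196 → 196
B = 69 + 0.3333 × (156 − 69) = 97.997 → 98

(60, 196, 98)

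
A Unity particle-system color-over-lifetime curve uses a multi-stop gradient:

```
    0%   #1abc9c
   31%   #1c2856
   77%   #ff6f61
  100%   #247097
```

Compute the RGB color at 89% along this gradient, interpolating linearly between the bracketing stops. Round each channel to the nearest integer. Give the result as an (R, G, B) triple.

89% lies between the 77% and 100% stops, so the local fraction is t = (89 − 77)/(100 − 77) = 12/23 ≈ 0.5217.
#ff6f61 → (255, 111, 97); #247097 → (36, 112, 151).
R = 255 + 0.5217 × (36 − 255) = 140.748 → 141
G = 111 + 0.5217 × (112 − 111) = 111.522 → 112
B = 97 + 0.5217 × (151 − 97) = 125.172 → 125

(141, 112, 125)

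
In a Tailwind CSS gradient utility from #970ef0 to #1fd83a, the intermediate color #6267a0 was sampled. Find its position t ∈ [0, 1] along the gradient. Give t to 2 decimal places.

0.44

Invert the lerp on the G channel (largest span, 202): t = (103 − 14) / (216 − 14) = 89/202 = 0.44059.
Check on R: (98 − 151)/(31 − 151) = 0.4417 ✓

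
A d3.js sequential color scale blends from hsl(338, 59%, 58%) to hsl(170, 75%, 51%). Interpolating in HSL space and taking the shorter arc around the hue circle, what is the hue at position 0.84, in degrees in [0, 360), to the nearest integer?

Hue arc: Δh = 170 − 338 = -168° (|Δh| ≤ 180, already the shorter path).
H = 338 + 0.84 × (-168) = 196.88 → 197°

197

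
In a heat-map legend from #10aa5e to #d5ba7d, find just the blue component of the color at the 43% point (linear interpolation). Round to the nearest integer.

B₁ = 94 (from #10aa5e), B₂ = 125 (from #d5ba7d).
B = 94 + 0.43 × (125 − 94) = 107.33 → 107

107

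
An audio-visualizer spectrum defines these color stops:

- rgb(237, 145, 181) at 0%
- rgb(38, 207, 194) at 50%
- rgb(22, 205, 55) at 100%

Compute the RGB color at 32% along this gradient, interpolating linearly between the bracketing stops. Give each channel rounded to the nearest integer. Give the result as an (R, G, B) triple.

(110, 185, 189)

32% lies between the 0% and 50% stops, so the local fraction is t = (32 − 0)/(50 − 0) = 32/50 ≈ 0.64.
R = 237 + 0.64 × (38 − 237) = 109.64 → 110
G = 145 + 0.64 × (207 − 145) = 184.68 → 185
B = 181 + 0.64 × (194 − 181) = 189.32 → 189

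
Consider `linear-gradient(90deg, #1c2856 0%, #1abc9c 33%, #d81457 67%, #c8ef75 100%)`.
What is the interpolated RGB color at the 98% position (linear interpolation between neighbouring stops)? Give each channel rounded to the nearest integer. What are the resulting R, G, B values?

(201, 226, 115)

98% lies between the 67% and 100% stops, so the local fraction is t = (98 − 67)/(100 − 67) = 31/33 ≈ 0.9394.
#d81457 → (216, 20, 87); #c8ef75 → (200, 239, 117).
R = 216 + 0.9394 × (200 − 216) = 200.97 → 201
G = 20 + 0.9394 × (239 − 20) = 225.729 → 226
B = 87 + 0.9394 × (117 − 87) = 115.182 → 115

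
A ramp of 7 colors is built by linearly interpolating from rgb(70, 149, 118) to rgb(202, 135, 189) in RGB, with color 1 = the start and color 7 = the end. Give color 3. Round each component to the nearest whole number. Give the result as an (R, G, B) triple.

(114, 144, 142)

With 7 swatches and endpoints inclusive, swatch 3 sits at t = (3 − 1)/(7 − 1) = 2/6 ≈ 0.3333.
R = 70 + 0.3333 × (202 − 70) = 113.996 → 114
G = 149 + 0.3333 × (135 − 149) = 144.334 → 144
B = 118 + 0.3333 × (189 − 118) = 141.664 → 142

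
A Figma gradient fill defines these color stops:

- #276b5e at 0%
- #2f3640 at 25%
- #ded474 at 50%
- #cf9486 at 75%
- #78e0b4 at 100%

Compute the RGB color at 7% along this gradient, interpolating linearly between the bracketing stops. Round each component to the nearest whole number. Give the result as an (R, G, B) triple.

(41, 92, 86)

7% lies between the 0% and 25% stops, so the local fraction is t = (7 − 0)/(25 − 0) = 7/25 ≈ 0.28.
#276b5e → (39, 107, 94); #2f3640 → (47, 54, 64).
R = 39 + 0.28 × (47 − 39) = 41.24 → 41
G = 107 + 0.28 × (54 − 107) = 92.16 → 92
B = 94 + 0.28 × (64 − 94) = 85.6 → 86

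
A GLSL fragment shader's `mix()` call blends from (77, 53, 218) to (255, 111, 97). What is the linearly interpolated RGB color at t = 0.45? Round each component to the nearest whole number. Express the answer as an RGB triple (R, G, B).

R = 77 + 0.45 × (255 − 77) = 77 + 0.45 × 178 = 157.1 → 157
G = 53 + 0.45 × (111 − 53) = 53 + 0.45 × 58 = 79.1 → 79
B = 218 + 0.45 × (97 − 218) = 218 + 0.45 × -121 = 163.55 → 164

(157, 79, 164)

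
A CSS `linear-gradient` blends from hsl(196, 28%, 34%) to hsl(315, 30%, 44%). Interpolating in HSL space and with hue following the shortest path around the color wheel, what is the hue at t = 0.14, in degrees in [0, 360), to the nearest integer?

213

Hue arc: Δh = 315 − 196 = 119° (|Δh| ≤ 180, already the shorter path).
H = 196 + 0.14 × (119) = 212.66 → 213°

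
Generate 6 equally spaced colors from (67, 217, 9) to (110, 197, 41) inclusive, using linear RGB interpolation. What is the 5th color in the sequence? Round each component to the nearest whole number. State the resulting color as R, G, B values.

With 6 swatches and endpoints inclusive, swatch 5 sits at t = (5 − 1)/(6 − 1) = 4/5 ≈ 0.8.
R = 67 + 0.8 × (110 − 67) = 101.4 → 101
G = 217 + 0.8 × (197 − 217) = 201 → 201
B = 9 + 0.8 × (41 − 9) = 34.6 → 35

(101, 201, 35)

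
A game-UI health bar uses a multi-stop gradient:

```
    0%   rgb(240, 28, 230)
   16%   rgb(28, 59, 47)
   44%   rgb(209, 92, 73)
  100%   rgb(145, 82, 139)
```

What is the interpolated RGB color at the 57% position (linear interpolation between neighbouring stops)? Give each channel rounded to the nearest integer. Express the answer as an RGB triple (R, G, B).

(194, 90, 88)

57% lies between the 44% and 100% stops, so the local fraction is t = (57 − 44)/(100 − 44) = 13/56 ≈ 0.2321.
R = 209 + 0.2321 × (145 − 209) = 194.146 → 194
G = 92 + 0.2321 × (82 − 92) = 89.679 → 90
B = 73 + 0.2321 × (139 − 73) = 88.319 → 88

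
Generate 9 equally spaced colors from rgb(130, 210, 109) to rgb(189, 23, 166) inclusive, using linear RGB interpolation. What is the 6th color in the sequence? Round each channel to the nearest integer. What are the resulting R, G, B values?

With 9 swatches and endpoints inclusive, swatch 6 sits at t = (6 − 1)/(9 − 1) = 5/8 ≈ 0.625.
R = 130 + 0.625 × (189 − 130) = 166.875 → 167
G = 210 + 0.625 × (23 − 210) = 93.125 → 93
B = 109 + 0.625 × (166 − 109) = 144.625 → 145

(167, 93, 145)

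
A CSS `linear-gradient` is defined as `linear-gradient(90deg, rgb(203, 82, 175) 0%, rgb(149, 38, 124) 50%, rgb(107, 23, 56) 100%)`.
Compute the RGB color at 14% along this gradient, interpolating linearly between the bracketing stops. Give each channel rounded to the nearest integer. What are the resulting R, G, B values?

(188, 70, 161)

14% lies between the 0% and 50% stops, so the local fraction is t = (14 − 0)/(50 − 0) = 14/50 ≈ 0.28.
R = 203 + 0.28 × (149 − 203) = 187.88 → 188
G = 82 + 0.28 × (38 − 82) = 69.68 → 70
B = 175 + 0.28 × (124 − 175) = 160.72 → 161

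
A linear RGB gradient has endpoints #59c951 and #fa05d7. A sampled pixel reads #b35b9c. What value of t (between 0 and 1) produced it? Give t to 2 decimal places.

Invert the lerp on the G channel (largest span, 196): t = (91 − 201) / (5 − 201) = -110/-196 = 0.56122.
Check on R: (179 − 89)/(250 − 89) = 0.559 ✓

0.56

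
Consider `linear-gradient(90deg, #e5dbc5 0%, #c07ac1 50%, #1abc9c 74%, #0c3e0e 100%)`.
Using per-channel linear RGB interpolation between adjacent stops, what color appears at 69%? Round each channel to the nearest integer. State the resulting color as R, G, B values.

(61, 174, 164)

69% lies between the 50% and 74% stops, so the local fraction is t = (69 − 50)/(74 − 50) = 19/24 ≈ 0.7917.
#c07ac1 → (192, 122, 193); #1abc9c → (26, 188, 156).
R = 192 + 0.7917 × (26 − 192) = 60.578 → 61
G = 122 + 0.7917 × (188 − 122) = 174.252 → 174
B = 193 + 0.7917 × (156 − 193) = 163.707 → 164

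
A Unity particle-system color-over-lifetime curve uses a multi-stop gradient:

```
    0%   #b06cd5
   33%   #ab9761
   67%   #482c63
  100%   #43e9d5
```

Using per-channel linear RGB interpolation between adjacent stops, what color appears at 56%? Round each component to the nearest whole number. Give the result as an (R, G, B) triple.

56% lies between the 33% and 67% stops, so the local fraction is t = (56 − 33)/(67 − 33) = 23/34 ≈ 0.6765.
#ab9761 → (171, 151, 97); #482c63 → (72, 44, 99).
R = 171 + 0.6765 × (72 − 171) = 104.026 → 104
G = 151 + 0.6765 × (44 − 151) = 78.615 → 79
B = 97 + 0.6765 × (99 − 97) = 98.353 → 98

(104, 79, 98)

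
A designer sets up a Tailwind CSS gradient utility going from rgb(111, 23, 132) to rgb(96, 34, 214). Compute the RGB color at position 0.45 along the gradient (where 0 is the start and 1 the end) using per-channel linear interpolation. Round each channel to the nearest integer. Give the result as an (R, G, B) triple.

R = 111 + 0.45 × (96 − 111) = 111 + 0.45 × -15 = 104.25 → 104
G = 23 + 0.45 × (34 − 23) = 23 + 0.45 × 11 = 27.95 → 28
B = 132 + 0.45 × (214 − 132) = 132 + 0.45 × 82 = 168.9 → 169

(104, 28, 169)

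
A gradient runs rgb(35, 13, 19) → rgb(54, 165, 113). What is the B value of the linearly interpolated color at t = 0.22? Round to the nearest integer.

B = 19 + 0.22 × (113 − 19) = 39.68 → 40

40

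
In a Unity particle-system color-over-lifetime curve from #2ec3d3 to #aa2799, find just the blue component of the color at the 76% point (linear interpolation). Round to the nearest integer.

167

B₁ = 211 (from #2ec3d3), B₂ = 153 (from #aa2799).
B = 211 + 0.76 × (153 − 211) = 166.92 → 167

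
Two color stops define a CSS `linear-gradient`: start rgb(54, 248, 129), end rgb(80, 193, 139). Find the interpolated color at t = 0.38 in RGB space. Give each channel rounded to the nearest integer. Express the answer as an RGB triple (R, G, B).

(64, 227, 133)

R = 54 + 0.38 × (80 − 54) = 54 + 0.38 × 26 = 63.88 → 64
G = 248 + 0.38 × (193 − 248) = 248 + 0.38 × -55 = 227.1 → 227
B = 129 + 0.38 × (139 − 129) = 129 + 0.38 × 10 = 132.8 → 133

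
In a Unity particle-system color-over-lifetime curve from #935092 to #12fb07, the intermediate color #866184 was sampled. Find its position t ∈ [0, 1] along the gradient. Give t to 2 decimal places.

0.10

Invert the lerp on the G channel (largest span, 171): t = (97 − 80) / (251 − 80) = 17/171 = 0.099415.
Check on R: (134 − 147)/(18 − 147) = 0.1008 ✓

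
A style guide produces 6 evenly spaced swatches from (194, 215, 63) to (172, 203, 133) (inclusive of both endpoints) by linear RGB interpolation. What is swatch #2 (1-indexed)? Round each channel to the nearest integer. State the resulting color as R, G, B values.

With 6 swatches and endpoints inclusive, swatch 2 sits at t = (2 − 1)/(6 − 1) = 1/5 ≈ 0.2.
R = 194 + 0.2 × (172 − 194) = 189.6 → 190
G = 215 + 0.2 × (203 − 215) = 212.6 → 213
B = 63 + 0.2 × (133 − 63) = 77 → 77

(190, 213, 77)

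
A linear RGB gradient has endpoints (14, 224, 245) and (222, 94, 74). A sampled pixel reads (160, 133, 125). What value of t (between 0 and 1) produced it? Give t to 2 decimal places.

Invert the lerp on the R channel (largest span, 208): t = (160 − 14) / (222 − 14) = 146/208 = 0.70192.
Check on G: (133 − 224)/(94 − 224) = 0.7 ✓

0.70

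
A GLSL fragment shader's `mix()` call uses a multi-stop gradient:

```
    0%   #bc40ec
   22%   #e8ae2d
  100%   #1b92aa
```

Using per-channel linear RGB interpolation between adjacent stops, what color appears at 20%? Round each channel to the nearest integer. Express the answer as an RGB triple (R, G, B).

20% lies between the 0% and 22% stops, so the local fraction is t = (20 − 0)/(22 − 0) = 20/22 ≈ 0.9091.
#bc40ec → (188, 64, 236); #e8ae2d → (232, 174, 45).
R = 188 + 0.9091 × (232 − 188) = 228 → 228
G = 64 + 0.9091 × (174 − 64) = 164.001 → 164
B = 236 + 0.9091 × (45 − 236) = 62.362 → 62

(228, 164, 62)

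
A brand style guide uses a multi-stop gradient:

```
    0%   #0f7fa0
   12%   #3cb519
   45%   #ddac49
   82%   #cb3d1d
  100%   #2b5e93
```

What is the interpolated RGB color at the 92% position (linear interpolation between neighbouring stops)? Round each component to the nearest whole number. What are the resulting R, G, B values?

92% lies between the 82% and 100% stops, so the local fraction is t = (92 − 82)/(100 − 82) = 10/18 ≈ 0.5556.
#cb3d1d → (203, 61, 29); #2b5e93 → (43, 94, 147).
R = 203 + 0.5556 × (43 − 203) = 114.104 → 114
G = 61 + 0.5556 × (94 − 61) = 79.335 → 79
B = 29 + 0.5556 × (147 − 29) = 94.561 → 95

(114, 79, 95)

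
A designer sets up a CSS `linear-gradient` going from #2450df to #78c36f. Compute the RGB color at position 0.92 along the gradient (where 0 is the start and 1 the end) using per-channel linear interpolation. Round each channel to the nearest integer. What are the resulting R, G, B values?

#2450df → (36, 80, 223); #78c36f → (120, 195, 111).
R = 36 + 0.92 × (120 − 36) = 36 + 0.92 × 84 = 113.28 → 113
G = 80 + 0.92 × (195 − 80) = 80 + 0.92 × 115 = 185.8 → 186
B = 223 + 0.92 × (111 − 223) = 223 + 0.92 × -112 = 119.96 → 120

(113, 186, 120)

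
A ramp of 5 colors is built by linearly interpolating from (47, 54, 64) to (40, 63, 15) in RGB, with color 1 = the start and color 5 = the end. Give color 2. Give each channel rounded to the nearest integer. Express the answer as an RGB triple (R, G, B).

(45, 56, 52)

With 5 swatches and endpoints inclusive, swatch 2 sits at t = (2 − 1)/(5 − 1) = 1/4 ≈ 0.25.
R = 47 + 0.25 × (40 − 47) = 45.25 → 45
G = 54 + 0.25 × (63 − 54) = 56.25 → 56
B = 64 + 0.25 × (15 − 64) = 51.75 → 52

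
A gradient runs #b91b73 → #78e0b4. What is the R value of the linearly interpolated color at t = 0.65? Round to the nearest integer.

143

R₁ = 185 (from #b91b73), R₂ = 120 (from #78e0b4).
R = 185 + 0.65 × (120 − 185) = 142.75 → 143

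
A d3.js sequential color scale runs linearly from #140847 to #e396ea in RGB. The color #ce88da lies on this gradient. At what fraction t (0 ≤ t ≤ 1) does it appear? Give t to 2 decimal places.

0.90

Invert the lerp on the R channel (largest span, 207): t = (206 − 20) / (227 − 20) = 186/207 = 0.89855.
Check on G: (136 − 8)/(150 − 8) = 0.9014 ✓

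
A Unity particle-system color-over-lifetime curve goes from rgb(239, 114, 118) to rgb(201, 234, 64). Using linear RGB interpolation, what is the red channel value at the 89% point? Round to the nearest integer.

R = 239 + 0.89 × (201 − 239) = 205.18 → 205

205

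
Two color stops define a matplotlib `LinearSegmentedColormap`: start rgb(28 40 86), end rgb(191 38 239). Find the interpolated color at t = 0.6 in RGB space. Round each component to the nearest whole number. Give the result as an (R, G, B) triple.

R = 28 + 0.6 × (191 − 28) = 28 + 0.6 × 163 = 125.8 → 126
G = 40 + 0.6 × (38 − 40) = 40 + 0.6 × -2 = 38.8 → 39
B = 86 + 0.6 × (239 − 86) = 86 + 0.6 × 153 = 177.8 → 178

(126, 39, 178)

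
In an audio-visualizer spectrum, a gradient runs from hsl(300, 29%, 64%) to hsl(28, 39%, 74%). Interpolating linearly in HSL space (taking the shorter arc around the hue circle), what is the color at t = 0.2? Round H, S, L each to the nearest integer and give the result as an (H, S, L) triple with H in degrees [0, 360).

(318, 31, 66)

Hue: 28 − 300 = -272°, but |-272| > 180 so the shorter arc goes the other way: Δh = -272 + 360 = 88°.
H = 300 + 0.2 × (88) = 317.6 → 318°
S = 29 + 0.2 × (39 − 29) = 31 → 31%
L = 64 + 0.2 × (74 − 64) = 66 → 66%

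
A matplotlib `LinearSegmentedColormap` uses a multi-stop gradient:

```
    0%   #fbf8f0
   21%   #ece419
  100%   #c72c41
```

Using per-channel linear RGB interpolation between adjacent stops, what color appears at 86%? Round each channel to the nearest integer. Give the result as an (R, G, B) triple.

(206, 77, 58)

86% lies between the 21% and 100% stops, so the local fraction is t = (86 − 21)/(100 − 21) = 65/79 ≈ 0.8228.
#ece419 → (236, 228, 25); #c72c41 → (199, 44, 65).
R = 236 + 0.8228 × (199 − 236) = 205.556 → 206
G = 228 + 0.8228 × (44 − 228) = 76.605 → 77
B = 25 + 0.8228 × (65 − 25) = 57.912 → 58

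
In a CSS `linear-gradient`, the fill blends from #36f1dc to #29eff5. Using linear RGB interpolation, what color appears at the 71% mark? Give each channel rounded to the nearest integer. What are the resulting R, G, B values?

(45, 240, 238)

#36f1dc → (54, 241, 220); #29eff5 → (41, 239, 245).
71% corresponds to t = 0.71.
R = 54 + 0.71 × (41 − 54) = 54 + 0.71 × -13 = 44.77 → 45
G = 241 + 0.71 × (239 − 241) = 241 + 0.71 × -2 = 239.58 → 240
B = 220 + 0.71 × (245 − 220) = 220 + 0.71 × 25 = 237.75 → 238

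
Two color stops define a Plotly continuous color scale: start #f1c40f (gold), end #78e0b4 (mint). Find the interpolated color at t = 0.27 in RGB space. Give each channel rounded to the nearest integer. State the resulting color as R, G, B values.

(208, 204, 60)

#f1c40f → (241, 196, 15); #78e0b4 → (120, 224, 180).
R = 241 + 0.27 × (120 − 241) = 241 + 0.27 × -121 = 208.33 → 208
G = 196 + 0.27 × (224 − 196) = 196 + 0.27 × 28 = 203.56 → 204
B = 15 + 0.27 × (180 − 15) = 15 + 0.27 × 165 = 59.55 → 60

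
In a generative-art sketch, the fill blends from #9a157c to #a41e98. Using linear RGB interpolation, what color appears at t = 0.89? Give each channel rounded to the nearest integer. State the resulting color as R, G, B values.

(163, 29, 149)

#9a157c → (154, 21, 124); #a41e98 → (164, 30, 152).
R = 154 + 0.89 × (164 − 154) = 154 + 0.89 × 10 = 162.9 → 163
G = 21 + 0.89 × (30 − 21) = 21 + 0.89 × 9 = 29.01 → 29
B = 124 + 0.89 × (152 − 124) = 124 + 0.89 × 28 = 148.92 → 149
So the blended color is (163, 29, 149), about #a31d95.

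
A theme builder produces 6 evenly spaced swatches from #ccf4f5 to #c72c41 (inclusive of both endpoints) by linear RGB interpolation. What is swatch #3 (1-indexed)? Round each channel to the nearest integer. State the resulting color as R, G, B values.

With 6 swatches and endpoints inclusive, swatch 3 sits at t = (3 − 1)/(6 − 1) = 2/5 ≈ 0.4.
#ccf4f5 → (204, 244, 245); #c72c41 → (199, 44, 65).
R = 204 + 0.4 × (199 − 204) = 202 → 202
G = 244 + 0.4 × (44 − 244) = 164 → 164
B = 245 + 0.4 × (65 − 245) = 173 → 173

(202, 164, 173)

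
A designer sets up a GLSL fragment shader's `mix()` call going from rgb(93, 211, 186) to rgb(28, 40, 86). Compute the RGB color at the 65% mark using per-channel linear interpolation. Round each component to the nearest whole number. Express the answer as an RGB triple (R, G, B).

(51, 100, 121)

65% corresponds to t = 0.65.
R = 93 + 0.65 × (28 − 93) = 93 + 0.65 × -65 = 50.75 → 51
G = 211 + 0.65 × (40 − 211) = 211 + 0.65 × -171 = 99.85 → 100
B = 186 + 0.65 × (86 − 186) = 186 + 0.65 × -100 = 121 → 121
So the blended color is (51, 100, 121), about #336479.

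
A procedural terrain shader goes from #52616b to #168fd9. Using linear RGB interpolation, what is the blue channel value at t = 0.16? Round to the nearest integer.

B₁ = 107 (from #52616b), B₂ = 217 (from #168fd9).
B = 107 + 0.16 × (217 − 107) = 124.6 → 125

125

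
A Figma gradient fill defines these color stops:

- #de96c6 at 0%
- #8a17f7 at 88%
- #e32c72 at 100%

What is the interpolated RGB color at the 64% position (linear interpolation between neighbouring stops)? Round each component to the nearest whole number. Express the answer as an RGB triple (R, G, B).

(161, 58, 234)

64% lies between the 0% and 88% stops, so the local fraction is t = (64 − 0)/(88 − 0) = 64/88 ≈ 0.7273.
#de96c6 → (222, 150, 198); #8a17f7 → (138, 23, 247).
R = 222 + 0.7273 × (138 − 222) = 160.907 → 161
G = 150 + 0.7273 × (23 − 150) = 57.633 → 58
B = 198 + 0.7273 × (247 − 198) = 233.638 → 234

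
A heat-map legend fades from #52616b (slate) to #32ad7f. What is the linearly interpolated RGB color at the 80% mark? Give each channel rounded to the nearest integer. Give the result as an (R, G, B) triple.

#52616b → (82, 97, 107); #32ad7f → (50, 173, 127).
80% corresponds to t = 0.8.
R = 82 + 0.8 × (50 − 82) = 82 + 0.8 × -32 = 56.4 → 56
G = 97 + 0.8 × (173 − 97) = 97 + 0.8 × 76 = 157.8 → 158
B = 107 + 0.8 × (127 − 107) = 107 + 0.8 × 20 = 123 → 123
So the blended color is (56, 158, 123), about #389e7b.

(56, 158, 123)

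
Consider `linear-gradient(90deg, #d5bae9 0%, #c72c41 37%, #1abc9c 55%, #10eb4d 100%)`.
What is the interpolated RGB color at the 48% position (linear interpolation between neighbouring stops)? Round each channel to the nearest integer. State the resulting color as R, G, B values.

48% lies between the 37% and 55% stops, so the local fraction is t = (48 − 37)/(55 − 37) = 11/18 ≈ 0.6111.
#c72c41 → (199, 44, 65); #1abc9c → (26, 188, 156).
R = 199 + 0.6111 × (26 − 199) = 93.28 → 93
G = 44 + 0.6111 × (188 − 44) = 131.998 → 132
B = 65 + 0.6111 × (156 − 65) = 120.61 → 121

(93, 132, 121)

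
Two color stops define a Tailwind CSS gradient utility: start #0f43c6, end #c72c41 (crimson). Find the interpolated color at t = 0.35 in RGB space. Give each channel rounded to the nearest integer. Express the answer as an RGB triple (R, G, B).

(79, 59, 151)

#0f43c6 → (15, 67, 198); #c72c41 → (199, 44, 65).
R = 15 + 0.35 × (199 − 15) = 15 + 0.35 × 184 = 79.4 → 79
G = 67 + 0.35 × (44 − 67) = 67 + 0.35 × -23 = 58.95 → 59
B = 198 + 0.35 × (65 − 198) = 198 + 0.35 × -133 = 151.45 → 151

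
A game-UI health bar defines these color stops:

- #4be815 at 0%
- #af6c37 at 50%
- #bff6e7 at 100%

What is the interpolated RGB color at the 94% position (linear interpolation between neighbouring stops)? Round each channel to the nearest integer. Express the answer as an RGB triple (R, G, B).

(189, 229, 210)

94% lies between the 50% and 100% stops, so the local fraction is t = (94 − 50)/(100 − 50) = 44/50 ≈ 0.88.
#af6c37 → (175, 108, 55); #bff6e7 → (191, 246, 231).
R = 175 + 0.88 × (191 − 175) = 189.08 → 189
G = 108 + 0.88 × (246 − 108) = 229.44 → 229
B = 55 + 0.88 × (231 − 55) = 209.88 → 210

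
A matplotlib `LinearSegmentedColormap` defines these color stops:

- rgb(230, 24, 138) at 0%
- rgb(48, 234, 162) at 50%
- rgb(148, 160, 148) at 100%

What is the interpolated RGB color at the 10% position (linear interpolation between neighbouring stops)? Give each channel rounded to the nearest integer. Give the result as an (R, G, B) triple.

10% lies between the 0% and 50% stops, so the local fraction is t = (10 − 0)/(50 − 0) = 10/50 ≈ 0.2.
R = 230 + 0.2 × (48 − 230) = 193.6 → 194
G = 24 + 0.2 × (234 − 24) = 66 → 66
B = 138 + 0.2 × (162 − 138) = 142.8 → 143

(194, 66, 143)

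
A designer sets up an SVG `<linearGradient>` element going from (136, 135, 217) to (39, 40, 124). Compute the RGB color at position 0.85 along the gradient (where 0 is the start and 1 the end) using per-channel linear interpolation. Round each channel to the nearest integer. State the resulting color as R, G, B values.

(54, 54, 138)

R = 136 + 0.85 × (39 − 136) = 136 + 0.85 × -97 = 53.55 → 54
G = 135 + 0.85 × (40 − 135) = 135 + 0.85 × -95 = 54.25 → 54
B = 217 + 0.85 × (124 − 217) = 217 + 0.85 × -93 = 137.95 → 138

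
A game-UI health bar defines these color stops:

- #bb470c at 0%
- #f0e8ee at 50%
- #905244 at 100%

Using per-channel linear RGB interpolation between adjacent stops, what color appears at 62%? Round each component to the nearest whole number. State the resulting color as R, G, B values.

62% lies between the 50% and 100% stops, so the local fraction is t = (62 − 50)/(100 − 50) = 12/50 ≈ 0.24.
#f0e8ee → (240, 232, 238); #905244 → (144, 82, 68).
R = 240 + 0.24 × (144 − 240) = 216.96 → 217
G = 232 + 0.24 × (82 − 232) = 196 → 196
B = 238 + 0.24 × (68 − 238) = 197.2 → 197

(217, 196, 197)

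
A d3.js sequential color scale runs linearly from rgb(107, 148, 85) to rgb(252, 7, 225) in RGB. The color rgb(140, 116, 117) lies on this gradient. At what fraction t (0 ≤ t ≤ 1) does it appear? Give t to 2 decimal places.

0.23

Invert the lerp on the R channel (largest span, 145): t = (140 − 107) / (252 − 107) = 33/145 = 0.22759.
Check on G: (116 − 148)/(7 − 148) = 0.227 ✓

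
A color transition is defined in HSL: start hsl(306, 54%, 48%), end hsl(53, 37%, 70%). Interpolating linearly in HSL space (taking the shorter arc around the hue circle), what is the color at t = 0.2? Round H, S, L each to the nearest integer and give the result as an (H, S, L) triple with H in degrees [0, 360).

(327, 51, 52)

Hue: 53 − 306 = -253°, but |-253| > 180 so the shorter arc goes the other way: Δh = -253 + 360 = 107°.
H = 306 + 0.2 × (107) = 327.4 → 327°
S = 54 + 0.2 × (37 − 54) = 50.6 → 51%
L = 48 + 0.2 × (70 − 48) = 52.4 → 52%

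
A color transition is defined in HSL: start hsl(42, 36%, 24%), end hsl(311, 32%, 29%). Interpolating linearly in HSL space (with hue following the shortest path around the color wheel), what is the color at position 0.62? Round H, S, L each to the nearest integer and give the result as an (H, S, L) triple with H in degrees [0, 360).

Hue: 311 − 42 = 269°, but |269| > 180 so the shorter arc goes the other way: Δh = 269 − 360 = -91°.
H = 42 + 0.62 × (-91) = -14.42 → -14 → -14 mod 360 = 346°
S = 36 + 0.62 × (32 − 36) = 33.52 → 34%
L = 24 + 0.62 × (29 − 24) = 27.1 → 27%

(346, 34, 27)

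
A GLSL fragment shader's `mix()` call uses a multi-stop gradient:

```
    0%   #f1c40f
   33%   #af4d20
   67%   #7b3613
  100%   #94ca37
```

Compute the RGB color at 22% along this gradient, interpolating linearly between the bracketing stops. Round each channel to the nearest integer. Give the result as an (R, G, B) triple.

(197, 117, 26)

22% lies between the 0% and 33% stops, so the local fraction is t = (22 − 0)/(33 − 0) = 22/33 ≈ 0.6667.
#f1c40f → (241, 196, 15); #af4d20 → (175, 77, 32).
R = 241 + 0.6667 × (175 − 241) = 196.998 → 197
G = 196 + 0.6667 × (77 − 196) = 116.663 → 117
B = 15 + 0.6667 × (32 − 15) = 26.334 → 26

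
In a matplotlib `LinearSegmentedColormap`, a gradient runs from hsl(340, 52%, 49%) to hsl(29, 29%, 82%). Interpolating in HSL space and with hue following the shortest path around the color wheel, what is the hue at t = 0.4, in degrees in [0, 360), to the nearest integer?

0

Hue: 29 − 340 = -311°, but |-311| > 180 so the shorter arc goes the other way: Δh = -311 + 360 = 49°.
H = 340 + 0.4 × (49) = 359.6 → 360 → 360 mod 360 = 0°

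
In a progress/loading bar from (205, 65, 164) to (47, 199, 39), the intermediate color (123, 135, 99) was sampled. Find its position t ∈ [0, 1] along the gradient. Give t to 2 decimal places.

Invert the lerp on the R channel (largest span, 158): t = (123 − 205) / (47 − 205) = -82/-158 = 0.51899.
Check on G: (135 − 65)/(199 − 65) = 0.5224 ✓

0.52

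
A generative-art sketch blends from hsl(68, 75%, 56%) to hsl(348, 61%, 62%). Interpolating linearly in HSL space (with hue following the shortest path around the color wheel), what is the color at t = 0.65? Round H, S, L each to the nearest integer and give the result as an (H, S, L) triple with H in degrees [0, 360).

(16, 66, 60)

Hue: 348 − 68 = 280°, but |280| > 180 so the shorter arc goes the other way: Δh = 280 − 360 = -80°.
H = 68 + 0.65 × (-80) = 16 → 16°
S = 75 + 0.65 × (61 − 75) = 65.9 → 66%
L = 56 + 0.65 × (62 − 56) = 59.9 → 60%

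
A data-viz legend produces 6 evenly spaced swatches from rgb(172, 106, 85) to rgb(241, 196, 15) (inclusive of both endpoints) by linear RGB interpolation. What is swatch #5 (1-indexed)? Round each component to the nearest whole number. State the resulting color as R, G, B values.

With 6 swatches and endpoints inclusive, swatch 5 sits at t = (5 − 1)/(6 − 1) = 4/5 ≈ 0.8.
R = 172 + 0.8 × (241 − 172) = 227.2 → 227
G = 106 + 0.8 × (196 − 106) = 178 → 178
B = 85 + 0.8 × (15 − 85) = 29 → 29

(227, 178, 29)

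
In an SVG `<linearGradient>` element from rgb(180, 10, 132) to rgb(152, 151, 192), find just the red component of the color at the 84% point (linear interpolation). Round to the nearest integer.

156

R = 180 + 0.84 × (152 − 180) = 156.48 → 156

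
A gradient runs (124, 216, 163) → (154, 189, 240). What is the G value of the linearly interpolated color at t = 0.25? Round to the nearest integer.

209

G = 216 + 0.25 × (189 − 216) = 209.25 → 209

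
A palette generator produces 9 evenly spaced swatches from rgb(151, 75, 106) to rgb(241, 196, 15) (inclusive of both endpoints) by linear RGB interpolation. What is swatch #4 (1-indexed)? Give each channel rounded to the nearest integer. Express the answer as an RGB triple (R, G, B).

With 9 swatches and endpoints inclusive, swatch 4 sits at t = (4 − 1)/(9 − 1) = 3/8 ≈ 0.375.
R = 151 + 0.375 × (241 − 151) = 184.75 → 185
G = 75 + 0.375 × (196 − 75) = 120.375 → 120
B = 106 + 0.375 × (15 − 106) = 71.875 → 72

(185, 120, 72)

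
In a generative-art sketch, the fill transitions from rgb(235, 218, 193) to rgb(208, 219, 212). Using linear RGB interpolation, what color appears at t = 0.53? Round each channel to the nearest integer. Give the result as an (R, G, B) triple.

(221, 219, 203)

R = 235 + 0.53 × (208 − 235) = 235 + 0.53 × -27 = 220.69 → 221
G = 218 + 0.53 × (219 − 218) = 218 + 0.53 × 1 = 218.53 → 219
B = 193 + 0.53 × (212 − 193) = 193 + 0.53 × 19 = 203.07 → 203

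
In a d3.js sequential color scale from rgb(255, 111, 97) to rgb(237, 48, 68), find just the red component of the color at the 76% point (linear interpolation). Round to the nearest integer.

241

R = 255 + 0.76 × (237 − 255) = 241.32 → 241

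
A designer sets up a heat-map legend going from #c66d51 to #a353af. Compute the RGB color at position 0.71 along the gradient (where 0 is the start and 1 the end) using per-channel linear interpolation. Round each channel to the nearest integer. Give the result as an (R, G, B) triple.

(173, 91, 148)

#c66d51 → (198, 109, 81); #a353af → (163, 83, 175).
R = 198 + 0.71 × (163 − 198) = 198 + 0.71 × -35 = 173.15 → 173
G = 109 + 0.71 × (83 − 109) = 109 + 0.71 × -26 = 90.54 → 91
B = 81 + 0.71 × (175 − 81) = 81 + 0.71 × 94 = 147.74 → 148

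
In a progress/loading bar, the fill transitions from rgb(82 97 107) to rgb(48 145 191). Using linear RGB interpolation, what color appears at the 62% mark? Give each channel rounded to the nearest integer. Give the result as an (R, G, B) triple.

62% corresponds to t = 0.62.
R = 82 + 0.62 × (48 − 82) = 82 + 0.62 × -34 = 60.92 → 61
G = 97 + 0.62 × (145 − 97) = 97 + 0.62 × 48 = 126.76 → 127
B = 107 + 0.62 × (191 − 107) = 107 + 0.62 × 84 = 159.08 → 159

(61, 127, 159)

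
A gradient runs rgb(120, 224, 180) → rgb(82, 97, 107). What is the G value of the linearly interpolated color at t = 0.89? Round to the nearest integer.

G = 224 + 0.89 × (97 − 224) = 110.97 → 111

111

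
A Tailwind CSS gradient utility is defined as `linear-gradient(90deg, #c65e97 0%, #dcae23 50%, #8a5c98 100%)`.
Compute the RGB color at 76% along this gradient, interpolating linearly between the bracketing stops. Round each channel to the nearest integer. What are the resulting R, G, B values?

76% lies between the 50% and 100% stops, so the local fraction is t = (76 − 50)/(100 − 50) = 26/50 ≈ 0.52.
#dcae23 → (220, 174, 35); #8a5c98 → (138, 92, 152).
R = 220 + 0.52 × (138 − 220) = 177.36 → 177
G = 174 + 0.52 × (92 − 174) = 131.36 → 131
B = 35 + 0.52 × (152 − 35) = 95.84 → 96

(177, 131, 96)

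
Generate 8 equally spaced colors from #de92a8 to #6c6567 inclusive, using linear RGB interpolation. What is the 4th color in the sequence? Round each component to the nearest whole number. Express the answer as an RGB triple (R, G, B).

With 8 swatches and endpoints inclusive, swatch 4 sits at t = (4 − 1)/(8 − 1) = 3/7 ≈ 0.4286.
#de92a8 → (222, 146, 168); #6c6567 → (108, 101, 103).
R = 222 + 0.4286 × (108 − 222) = 173.14 → 173
G = 146 + 0.4286 × (101 − 146) = 126.713 → 127
B = 168 + 0.4286 × (103 − 168) = 140.141 → 140

(173, 127, 140)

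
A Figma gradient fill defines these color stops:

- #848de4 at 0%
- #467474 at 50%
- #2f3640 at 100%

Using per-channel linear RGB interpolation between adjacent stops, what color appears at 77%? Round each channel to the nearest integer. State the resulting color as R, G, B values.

(58, 83, 88)

77% lies between the 50% and 100% stops, so the local fraction is t = (77 − 50)/(100 − 50) = 27/50 ≈ 0.54.
#467474 → (70, 116, 116); #2f3640 → (47, 54, 64).
R = 70 + 0.54 × (47 − 70) = 57.58 → 58
G = 116 + 0.54 × (54 − 116) = 82.52 → 83
B = 116 + 0.54 × (64 − 116) = 87.92 → 88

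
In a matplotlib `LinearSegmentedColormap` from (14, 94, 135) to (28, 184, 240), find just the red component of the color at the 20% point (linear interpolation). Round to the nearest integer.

R = 14 + 0.2 × (28 − 14) = 16.8 → 17

17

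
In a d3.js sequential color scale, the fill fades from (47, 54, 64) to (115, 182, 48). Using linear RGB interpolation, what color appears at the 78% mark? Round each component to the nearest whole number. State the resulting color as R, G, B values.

(100, 154, 52)

78% corresponds to t = 0.78.
R = 47 + 0.78 × (115 − 47) = 47 + 0.78 × 68 = 100.04 → 100
G = 54 + 0.78 × (182 − 54) = 54 + 0.78 × 128 = 153.84 → 154
B = 64 + 0.78 × (48 − 64) = 64 + 0.78 × -16 = 51.52 → 52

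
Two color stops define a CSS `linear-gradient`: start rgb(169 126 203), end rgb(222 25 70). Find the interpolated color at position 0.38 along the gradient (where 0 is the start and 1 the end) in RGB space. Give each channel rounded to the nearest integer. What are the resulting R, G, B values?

R = 169 + 0.38 × (222 − 169) = 169 + 0.38 × 53 = 189.14 → 189
G = 126 + 0.38 × (25 − 126) = 126 + 0.38 × -101 = 87.62 → 88
B = 203 + 0.38 × (70 − 203) = 203 + 0.38 × -133 = 152.46 → 152

(189, 88, 152)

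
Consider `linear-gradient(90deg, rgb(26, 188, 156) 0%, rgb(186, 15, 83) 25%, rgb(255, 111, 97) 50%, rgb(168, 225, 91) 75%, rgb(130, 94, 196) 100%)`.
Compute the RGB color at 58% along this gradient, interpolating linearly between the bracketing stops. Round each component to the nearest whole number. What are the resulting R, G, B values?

(227, 147, 95)

58% lies between the 50% and 75% stops, so the local fraction is t = (58 − 50)/(75 − 50) = 8/25 ≈ 0.32.
R = 255 + 0.32 × (168 − 255) = 227.16 → 227
G = 111 + 0.32 × (225 − 111) = 147.48 → 147
B = 97 + 0.32 × (91 − 97) = 95.08 → 95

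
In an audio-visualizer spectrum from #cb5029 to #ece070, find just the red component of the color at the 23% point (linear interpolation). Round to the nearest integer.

R₁ = 203 (from #cb5029), R₂ = 236 (from #ece070).
R = 203 + 0.23 × (236 − 203) = 210.59 → 211

211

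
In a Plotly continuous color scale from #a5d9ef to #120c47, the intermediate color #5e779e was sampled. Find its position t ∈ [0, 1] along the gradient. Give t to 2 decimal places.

Invert the lerp on the G channel (largest span, 205): t = (119 − 217) / (12 − 217) = -98/-205 = 0.47805.
Check on R: (94 − 165)/(18 − 165) = 0.483 ✓

0.48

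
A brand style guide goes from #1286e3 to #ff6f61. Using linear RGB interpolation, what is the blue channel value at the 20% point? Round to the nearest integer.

201

B₁ = 227 (from #1286e3), B₂ = 97 (from #ff6f61).
B = 227 + 0.2 × (97 − 227) = 201 → 201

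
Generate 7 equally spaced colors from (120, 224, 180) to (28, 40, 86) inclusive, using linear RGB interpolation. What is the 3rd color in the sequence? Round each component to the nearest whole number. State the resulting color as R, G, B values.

With 7 swatches and endpoints inclusive, swatch 3 sits at t = (3 − 1)/(7 − 1) = 2/6 ≈ 0.3333.
R = 120 + 0.3333 × (28 − 120) = 89.336 → 89
G = 224 + 0.3333 × (40 − 224) = 162.673 → 163
B = 180 + 0.3333 × (86 − 180) = 148.67 → 149

(89, 163, 149)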